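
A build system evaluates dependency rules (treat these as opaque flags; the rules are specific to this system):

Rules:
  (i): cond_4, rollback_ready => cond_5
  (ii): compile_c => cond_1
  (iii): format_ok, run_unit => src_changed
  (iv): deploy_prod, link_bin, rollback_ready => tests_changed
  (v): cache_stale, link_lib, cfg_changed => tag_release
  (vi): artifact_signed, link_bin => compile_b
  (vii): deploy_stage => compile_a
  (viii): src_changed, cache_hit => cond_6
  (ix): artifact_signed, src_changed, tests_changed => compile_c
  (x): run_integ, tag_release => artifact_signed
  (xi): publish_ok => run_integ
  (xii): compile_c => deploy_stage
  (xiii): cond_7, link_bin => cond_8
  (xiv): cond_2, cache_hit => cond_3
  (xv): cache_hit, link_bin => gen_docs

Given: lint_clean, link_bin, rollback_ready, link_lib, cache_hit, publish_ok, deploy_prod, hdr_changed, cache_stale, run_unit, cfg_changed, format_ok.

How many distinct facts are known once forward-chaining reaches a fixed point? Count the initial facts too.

24

Round 1: (iii) [format_ok, run_unit => src_changed]; (iv) [deploy_prod, link_bin, rollback_ready => tests_changed]; (v) [cache_stale, link_lib, cfg_changed => tag_release]; (xi) [publish_ok => run_integ]; (xv) [cache_hit, link_bin => gen_docs]. New: src_changed, tests_changed, tag_release, run_integ, gen_docs.
Round 2: (viii) [src_changed, cache_hit => cond_6]; (x) [run_integ, tag_release => artifact_signed]. New: cond_6, artifact_signed.
Round 3: (vi) [artifact_signed, link_bin => compile_b]; (ix) [artifact_signed, src_changed, tests_changed => compile_c]. New: compile_b, compile_c.
Round 4: (ii) [compile_c => cond_1]; (xii) [compile_c => deploy_stage]. New: cond_1, deploy_stage.
Round 5: (vii) [deploy_stage => compile_a]. New: compile_a.
Closure: {artifact_signed, cache_hit, cache_stale, cfg_changed, compile_a, compile_b, compile_c, cond_1, cond_6, deploy_prod, deploy_stage, format_ok, gen_docs, hdr_changed, link_bin, link_lib, lint_clean, publish_ok, rollback_ready, run_integ, run_unit, src_changed, tag_release, tests_changed} — 24 facts.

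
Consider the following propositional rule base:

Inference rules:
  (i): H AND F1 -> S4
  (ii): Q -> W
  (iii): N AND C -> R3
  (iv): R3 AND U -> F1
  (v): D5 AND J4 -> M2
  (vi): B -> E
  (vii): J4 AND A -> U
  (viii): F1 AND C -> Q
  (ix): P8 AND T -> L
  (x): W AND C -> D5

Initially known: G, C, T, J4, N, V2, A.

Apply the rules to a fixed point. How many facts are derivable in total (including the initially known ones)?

Round 1: (iii) [N AND C -> R3]; (vii) [J4 AND A -> U]. New: R3, U.
Round 2: (iv) [R3 AND U -> F1]. New: F1.
Round 3: (viii) [F1 AND C -> Q]. New: Q.
Round 4: (ii) [Q -> W]. New: W.
Round 5: (x) [W AND C -> D5]. New: D5.
Round 6: (v) [D5 AND J4 -> M2]. New: M2.
Closure: {A, C, D5, F1, G, J4, M2, N, Q, R3, T, U, V2, W} — 14 facts.

14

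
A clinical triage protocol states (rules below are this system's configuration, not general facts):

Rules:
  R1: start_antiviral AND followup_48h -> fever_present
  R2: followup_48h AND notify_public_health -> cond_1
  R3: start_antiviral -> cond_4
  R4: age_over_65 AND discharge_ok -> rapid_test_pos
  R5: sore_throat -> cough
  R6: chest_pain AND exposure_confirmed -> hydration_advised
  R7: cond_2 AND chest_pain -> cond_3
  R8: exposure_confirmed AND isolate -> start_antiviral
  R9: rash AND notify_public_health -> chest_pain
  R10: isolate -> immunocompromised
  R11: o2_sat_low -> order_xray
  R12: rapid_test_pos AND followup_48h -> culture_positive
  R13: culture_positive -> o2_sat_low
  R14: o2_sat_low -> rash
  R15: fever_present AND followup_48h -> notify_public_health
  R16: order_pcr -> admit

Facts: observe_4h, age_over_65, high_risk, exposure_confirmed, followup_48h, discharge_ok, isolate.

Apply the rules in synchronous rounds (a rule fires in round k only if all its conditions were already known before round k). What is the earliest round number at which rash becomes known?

Round 1 fires R4, R8, R10, giving rapid_test_pos, start_antiviral, immunocompromised.
Round 2 fires R1, R3, R12, giving fever_present, cond_4, culture_positive.
Round 3 fires R13, R15, giving o2_sat_low, notify_public_health.
Round 4 fires R2, R11, R14, giving cond_1, order_xray, rash.
rash first appears in round 4.

4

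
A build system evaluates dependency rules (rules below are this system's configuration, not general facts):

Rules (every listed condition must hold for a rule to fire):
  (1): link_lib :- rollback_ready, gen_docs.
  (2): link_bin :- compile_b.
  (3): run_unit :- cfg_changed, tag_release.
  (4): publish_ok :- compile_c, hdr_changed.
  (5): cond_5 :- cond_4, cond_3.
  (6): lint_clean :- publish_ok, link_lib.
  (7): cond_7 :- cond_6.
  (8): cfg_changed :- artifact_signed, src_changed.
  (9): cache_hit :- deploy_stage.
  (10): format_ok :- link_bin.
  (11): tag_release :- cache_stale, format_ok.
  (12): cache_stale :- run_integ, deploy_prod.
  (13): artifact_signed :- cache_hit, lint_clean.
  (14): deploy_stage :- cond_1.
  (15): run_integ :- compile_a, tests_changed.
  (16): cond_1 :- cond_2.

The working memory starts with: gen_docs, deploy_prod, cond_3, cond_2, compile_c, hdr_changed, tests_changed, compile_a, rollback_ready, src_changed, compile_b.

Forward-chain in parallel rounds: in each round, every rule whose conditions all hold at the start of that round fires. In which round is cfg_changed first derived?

[1] (1) [link_lib :- rollback_ready, gen_docs.]; (2) [link_bin :- compile_b.]; (4) [publish_ok :- compile_c, hdr_changed.]; (15) [run_integ :- compile_a, tests_changed.]; (16) [cond_1 :- cond_2.]. ⇒ new: link_lib, link_bin, publish_ok, run_integ, cond_1.
[2] (6) [lint_clean :- publish_ok, link_lib.]; (10) [format_ok :- link_bin.]; (12) [cache_stale :- run_integ, deploy_prod.]; (14) [deploy_stage :- cond_1.]. ⇒ new: lint_clean, format_ok, cache_stale, deploy_stage.
[3] (9) [cache_hit :- deploy_stage.]; (11) [tag_release :- cache_stale, format_ok.]. ⇒ new: cache_hit, tag_release.
[4] (13) [artifact_signed :- cache_hit, lint_clean.]. ⇒ new: artifact_signed.
[5] (8) [cfg_changed :- artifact_signed, src_changed.]. ⇒ new: cfg_changed.
cfg_changed first appears in round 5.

5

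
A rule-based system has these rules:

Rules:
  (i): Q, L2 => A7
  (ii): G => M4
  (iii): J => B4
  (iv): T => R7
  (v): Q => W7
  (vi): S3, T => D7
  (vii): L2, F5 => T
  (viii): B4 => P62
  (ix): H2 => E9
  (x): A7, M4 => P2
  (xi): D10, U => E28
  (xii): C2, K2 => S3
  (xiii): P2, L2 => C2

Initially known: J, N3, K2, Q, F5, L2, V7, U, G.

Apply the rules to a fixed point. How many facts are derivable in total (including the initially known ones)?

Round 1 fires (i), (ii), (iii), (v), (vii), giving A7, M4, B4, W7, T.
Round 2 fires (iv), (viii), (x), giving R7, P62, P2.
Round 3 fires (xiii), giving C2.
Round 4 fires (xii), giving S3.
Round 5 fires (vi), giving D7.
Closure: {A7, B4, C2, D7, F5, G, J, K2, L2, M4, N3, P2, P62, Q, R7, S3, T, U, V7, W7} — 20 facts.

20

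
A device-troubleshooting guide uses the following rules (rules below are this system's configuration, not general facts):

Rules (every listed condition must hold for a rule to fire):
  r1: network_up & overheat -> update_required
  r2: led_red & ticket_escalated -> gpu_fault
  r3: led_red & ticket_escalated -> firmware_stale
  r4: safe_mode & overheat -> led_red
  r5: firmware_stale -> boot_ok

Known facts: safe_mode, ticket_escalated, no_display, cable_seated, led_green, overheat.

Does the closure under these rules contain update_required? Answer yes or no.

no

Round 1 — r4, derive led_red.
Round 2 — r2, r3, derive gpu_fault, firmware_stale.
Round 3 — r5, derive boot_ok.
Fixed point reached. update_required is concluded only by r1; r1 needs network_up (never derived).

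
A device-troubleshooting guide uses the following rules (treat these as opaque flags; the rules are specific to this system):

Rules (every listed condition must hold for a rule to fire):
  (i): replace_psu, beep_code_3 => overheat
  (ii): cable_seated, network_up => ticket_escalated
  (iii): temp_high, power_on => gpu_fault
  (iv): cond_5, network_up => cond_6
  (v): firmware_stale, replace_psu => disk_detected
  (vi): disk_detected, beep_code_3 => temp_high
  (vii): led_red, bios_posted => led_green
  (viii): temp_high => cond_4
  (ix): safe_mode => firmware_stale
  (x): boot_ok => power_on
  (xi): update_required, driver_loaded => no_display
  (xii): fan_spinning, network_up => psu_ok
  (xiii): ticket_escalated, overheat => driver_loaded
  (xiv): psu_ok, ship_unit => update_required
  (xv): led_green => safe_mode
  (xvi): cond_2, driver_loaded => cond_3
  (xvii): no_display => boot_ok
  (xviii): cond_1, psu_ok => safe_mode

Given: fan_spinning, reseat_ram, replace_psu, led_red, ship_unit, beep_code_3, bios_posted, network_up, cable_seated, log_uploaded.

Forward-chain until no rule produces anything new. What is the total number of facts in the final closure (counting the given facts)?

[1] (i) [replace_psu, beep_code_3 => overheat]; (ii) [cable_seated, network_up => ticket_escalated]; (vii) [led_red, bios_posted => led_green]; (xii) [fan_spinning, network_up => psu_ok]. ⇒ new: overheat, ticket_escalated, led_green, psu_ok.
[2] (xiii) [ticket_escalated, overheat => driver_loaded]; (xiv) [psu_ok, ship_unit => update_required]; (xv) [led_green => safe_mode]. ⇒ new: driver_loaded, update_required, safe_mode.
[3] (ix) [safe_mode => firmware_stale]; (xi) [update_required, driver_loaded => no_display]. ⇒ new: firmware_stale, no_display.
[4] (v) [firmware_stale, replace_psu => disk_detected]; (xvii) [no_display => boot_ok]. ⇒ new: disk_detected, boot_ok.
[5] (vi) [disk_detected, beep_code_3 => temp_high]; (x) [boot_ok => power_on]. ⇒ new: temp_high, power_on.
[6] (iii) [temp_high, power_on => gpu_fault]; (viii) [temp_high => cond_4]. ⇒ new: gpu_fault, cond_4.
Closure: {beep_code_3, bios_posted, boot_ok, cable_seated, cond_4, disk_detected, driver_loaded, fan_spinning, firmware_stale, gpu_fault, led_green, led_red, log_uploaded, network_up, no_display, overheat, power_on, psu_ok, replace_psu, reseat_ram, safe_mode, ship_unit, temp_high, ticket_escalated, update_required} — 25 facts.

25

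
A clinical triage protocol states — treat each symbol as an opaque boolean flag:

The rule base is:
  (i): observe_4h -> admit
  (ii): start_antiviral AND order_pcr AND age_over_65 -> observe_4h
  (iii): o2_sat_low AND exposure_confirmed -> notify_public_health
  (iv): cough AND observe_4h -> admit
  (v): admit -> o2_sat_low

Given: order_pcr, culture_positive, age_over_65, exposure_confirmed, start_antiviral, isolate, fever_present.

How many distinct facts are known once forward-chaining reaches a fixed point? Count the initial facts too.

11

Round 1: (ii) [start_antiviral AND order_pcr AND age_over_65 -> observe_4h]. New: observe_4h.
Round 2: (i) [observe_4h -> admit]. New: admit.
Round 3: (v) [admit -> o2_sat_low]. New: o2_sat_low.
Round 4: (iii) [o2_sat_low AND exposure_confirmed -> notify_public_health]. New: notify_public_health.
Closure: {admit, age_over_65, culture_positive, exposure_confirmed, fever_present, isolate, notify_public_health, o2_sat_low, observe_4h, order_pcr, start_antiviral} — 11 facts.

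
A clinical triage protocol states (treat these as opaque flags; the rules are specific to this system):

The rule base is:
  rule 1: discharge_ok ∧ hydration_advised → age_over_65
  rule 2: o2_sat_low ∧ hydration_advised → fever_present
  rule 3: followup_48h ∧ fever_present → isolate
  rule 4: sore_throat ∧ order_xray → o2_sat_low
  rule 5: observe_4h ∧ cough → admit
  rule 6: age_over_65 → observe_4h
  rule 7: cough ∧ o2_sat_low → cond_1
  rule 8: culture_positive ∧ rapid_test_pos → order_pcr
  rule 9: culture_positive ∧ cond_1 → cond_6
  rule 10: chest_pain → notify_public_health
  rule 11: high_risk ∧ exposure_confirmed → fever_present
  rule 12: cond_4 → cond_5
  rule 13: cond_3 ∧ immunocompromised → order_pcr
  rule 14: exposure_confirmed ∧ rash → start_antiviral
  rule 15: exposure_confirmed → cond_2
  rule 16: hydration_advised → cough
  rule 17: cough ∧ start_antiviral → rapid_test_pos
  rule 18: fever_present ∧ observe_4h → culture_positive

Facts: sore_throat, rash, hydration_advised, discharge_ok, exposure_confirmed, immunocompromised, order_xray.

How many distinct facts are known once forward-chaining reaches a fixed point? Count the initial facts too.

Round 1 — rule 1, rule 4, rule 14, rule 15, rule 16, derive age_over_65, o2_sat_low, start_antiviral, cond_2, cough.
Round 2 — rule 2, rule 6, rule 7, rule 17, derive fever_present, observe_4h, cond_1, rapid_test_pos.
Round 3 — rule 5, rule 18, derive admit, culture_positive.
Round 4 — rule 8, rule 9, derive order_pcr, cond_6.
Closure: {admit, age_over_65, cond_1, cond_2, cond_6, cough, culture_positive, discharge_ok, exposure_confirmed, fever_present, hydration_advised, immunocompromised, o2_sat_low, observe_4h, order_pcr, order_xray, rapid_test_pos, rash, sore_throat, start_antiviral} — 20 facts.

20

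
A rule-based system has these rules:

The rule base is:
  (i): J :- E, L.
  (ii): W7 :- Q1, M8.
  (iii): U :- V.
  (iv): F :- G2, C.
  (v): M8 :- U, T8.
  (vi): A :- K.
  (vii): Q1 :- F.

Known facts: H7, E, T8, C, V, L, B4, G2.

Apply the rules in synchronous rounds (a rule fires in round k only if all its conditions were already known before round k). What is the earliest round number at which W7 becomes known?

3

Round 1: (i) [J :- E, L.]; (iii) [U :- V.]; (iv) [F :- G2, C.]. New: J, U, F.
Round 2: (v) [M8 :- U, T8.]; (vii) [Q1 :- F.]. New: M8, Q1.
Round 3: (ii) [W7 :- Q1, M8.]. New: W7.
W7 first appears in round 3.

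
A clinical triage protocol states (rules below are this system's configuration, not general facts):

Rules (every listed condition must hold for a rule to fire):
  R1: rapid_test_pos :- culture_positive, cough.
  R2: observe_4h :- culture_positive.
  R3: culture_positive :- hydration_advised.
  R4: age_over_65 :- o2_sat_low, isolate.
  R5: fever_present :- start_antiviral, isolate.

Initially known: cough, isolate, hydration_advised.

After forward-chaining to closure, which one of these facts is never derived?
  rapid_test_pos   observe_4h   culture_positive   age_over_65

age_over_65

Round 1 fires R3, giving culture_positive.
Round 2 fires R1, R2, giving rapid_test_pos, observe_4h.
Derived: rapid_test_pos (round 2), culture_positive (round 1), observe_4h (round 2). age_over_65 never appears in any round.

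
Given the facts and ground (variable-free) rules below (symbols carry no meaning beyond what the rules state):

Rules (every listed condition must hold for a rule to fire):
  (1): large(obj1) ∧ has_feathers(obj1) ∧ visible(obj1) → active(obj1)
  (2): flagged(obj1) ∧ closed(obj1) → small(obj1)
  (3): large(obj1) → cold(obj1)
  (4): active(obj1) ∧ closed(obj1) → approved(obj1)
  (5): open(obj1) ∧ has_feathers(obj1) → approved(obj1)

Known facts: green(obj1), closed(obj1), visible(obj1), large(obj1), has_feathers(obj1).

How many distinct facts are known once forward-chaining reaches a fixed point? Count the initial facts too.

Round 1: (1) [large(obj1) ∧ has_feathers(obj1) ∧ visible(obj1) → active(obj1)]; (3) [large(obj1) → cold(obj1)]. Adds active(obj1), cold(obj1).
Round 2: (4) [active(obj1) ∧ closed(obj1) → approved(obj1)]. Adds approved(obj1).
Closure: {active(obj1), approved(obj1), closed(obj1), cold(obj1), green(obj1), has_feathers(obj1), large(obj1), visible(obj1)} — 8 facts.

8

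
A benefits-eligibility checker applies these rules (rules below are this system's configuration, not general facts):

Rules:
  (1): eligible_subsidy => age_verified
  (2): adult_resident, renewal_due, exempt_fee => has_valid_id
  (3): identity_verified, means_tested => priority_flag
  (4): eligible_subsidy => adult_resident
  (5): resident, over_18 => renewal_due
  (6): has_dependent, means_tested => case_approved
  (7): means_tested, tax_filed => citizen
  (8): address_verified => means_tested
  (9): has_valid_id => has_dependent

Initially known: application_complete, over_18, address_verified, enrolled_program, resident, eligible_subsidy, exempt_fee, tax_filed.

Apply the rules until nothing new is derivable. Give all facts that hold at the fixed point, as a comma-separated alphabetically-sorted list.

address_verified, adult_resident, age_verified, application_complete, case_approved, citizen, eligible_subsidy, enrolled_program, exempt_fee, has_dependent, has_valid_id, means_tested, over_18, renewal_due, resident, tax_filed

[1] (1) [eligible_subsidy => age_verified]; (4) [eligible_subsidy => adult_resident]; (5) [resident, over_18 => renewal_due]; (8) [address_verified => means_tested]. ⇒ new: age_verified, adult_resident, renewal_due, means_tested.
[2] (2) [adult_resident, renewal_due, exempt_fee => has_valid_id]; (7) [means_tested, tax_filed => citizen]. ⇒ new: has_valid_id, citizen.
[3] (9) [has_valid_id => has_dependent]. ⇒ new: has_dependent.
[4] (6) [has_dependent, means_tested => case_approved]. ⇒ new: case_approved.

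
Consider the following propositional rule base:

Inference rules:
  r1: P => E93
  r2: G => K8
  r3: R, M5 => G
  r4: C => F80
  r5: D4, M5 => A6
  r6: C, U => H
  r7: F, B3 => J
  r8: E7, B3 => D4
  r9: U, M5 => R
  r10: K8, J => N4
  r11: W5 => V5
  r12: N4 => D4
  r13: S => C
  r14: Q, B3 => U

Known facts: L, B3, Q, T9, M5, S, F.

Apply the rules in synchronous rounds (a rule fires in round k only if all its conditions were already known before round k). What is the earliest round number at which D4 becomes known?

6

[1] r7 [F, B3 => J]; r13 [S => C]; r14 [Q, B3 => U]. ⇒ new: J, C, U.
[2] r4 [C => F80]; r6 [C, U => H]; r9 [U, M5 => R]. ⇒ new: F80, H, R.
[3] r3 [R, M5 => G]. ⇒ new: G.
[4] r2 [G => K8]. ⇒ new: K8.
[5] r10 [K8, J => N4]. ⇒ new: N4.
[6] r12 [N4 => D4]. ⇒ new: D4.
D4 first appears in round 6.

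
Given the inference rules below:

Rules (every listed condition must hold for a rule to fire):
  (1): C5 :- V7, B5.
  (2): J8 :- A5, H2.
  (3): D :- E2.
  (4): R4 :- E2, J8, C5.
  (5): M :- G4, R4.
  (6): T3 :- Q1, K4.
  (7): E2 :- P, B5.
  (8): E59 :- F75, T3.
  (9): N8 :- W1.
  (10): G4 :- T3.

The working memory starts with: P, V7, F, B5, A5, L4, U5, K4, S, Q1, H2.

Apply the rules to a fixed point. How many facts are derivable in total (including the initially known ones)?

Round 1: (1) [C5 :- V7, B5.]; (2) [J8 :- A5, H2.]; (6) [T3 :- Q1, K4.]; (7) [E2 :- P, B5.]. Adds C5, J8, T3, E2.
Round 2: (3) [D :- E2.]; (4) [R4 :- E2, J8, C5.]; (10) [G4 :- T3.]. Adds D, R4, G4.
Round 3: (5) [M :- G4, R4.]. Adds M.
Closure: {A5, B5, C5, D, E2, F, G4, H2, J8, K4, L4, M, P, Q1, R4, S, T3, U5, V7} — 19 facts.

19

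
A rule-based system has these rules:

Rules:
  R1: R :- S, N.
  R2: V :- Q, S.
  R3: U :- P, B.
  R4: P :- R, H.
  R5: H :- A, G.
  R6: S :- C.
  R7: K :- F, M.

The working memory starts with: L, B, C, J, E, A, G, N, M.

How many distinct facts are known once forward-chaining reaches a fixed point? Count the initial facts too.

14

[1] R5 [H :- A, G.]; R6 [S :- C.]. ⇒ new: H, S.
[2] R1 [R :- S, N.]. ⇒ new: R.
[3] R4 [P :- R, H.]. ⇒ new: P.
[4] R3 [U :- P, B.]. ⇒ new: U.
Closure: {A, B, C, E, G, H, J, L, M, N, P, R, S, U} — 14 facts.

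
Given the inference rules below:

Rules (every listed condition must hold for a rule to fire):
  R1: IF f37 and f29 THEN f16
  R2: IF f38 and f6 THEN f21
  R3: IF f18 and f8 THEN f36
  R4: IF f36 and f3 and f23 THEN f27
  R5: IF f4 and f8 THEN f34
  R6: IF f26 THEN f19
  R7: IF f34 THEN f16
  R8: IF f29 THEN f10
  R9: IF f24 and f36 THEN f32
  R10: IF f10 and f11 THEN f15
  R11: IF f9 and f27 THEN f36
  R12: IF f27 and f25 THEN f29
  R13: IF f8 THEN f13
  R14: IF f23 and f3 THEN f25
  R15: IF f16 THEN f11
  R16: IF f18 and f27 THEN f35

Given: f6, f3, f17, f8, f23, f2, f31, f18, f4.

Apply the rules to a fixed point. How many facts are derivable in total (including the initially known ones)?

20

Round 1: R3 [IF f18 and f8 THEN f36]; R5 [IF f4 and f8 THEN f34]; R13 [IF f8 THEN f13]; R14 [IF f23 and f3 THEN f25]. Adds f36, f34, f13, f25.
Round 2: R4 [IF f36 and f3 and f23 THEN f27]; R7 [IF f34 THEN f16]. Adds f27, f16.
Round 3: R12 [IF f27 and f25 THEN f29]; R15 [IF f16 THEN f11]; R16 [IF f18 and f27 THEN f35]. Adds f29, f11, f35.
Round 4: R8 [IF f29 THEN f10]. Adds f10.
Round 5: R10 [IF f10 and f11 THEN f15]. Adds f15.
Closure: {f10, f11, f13, f15, f16, f17, f18, f2, f23, f25, f27, f29, f3, f31, f34, f35, f36, f4, f6, f8} — 20 facts.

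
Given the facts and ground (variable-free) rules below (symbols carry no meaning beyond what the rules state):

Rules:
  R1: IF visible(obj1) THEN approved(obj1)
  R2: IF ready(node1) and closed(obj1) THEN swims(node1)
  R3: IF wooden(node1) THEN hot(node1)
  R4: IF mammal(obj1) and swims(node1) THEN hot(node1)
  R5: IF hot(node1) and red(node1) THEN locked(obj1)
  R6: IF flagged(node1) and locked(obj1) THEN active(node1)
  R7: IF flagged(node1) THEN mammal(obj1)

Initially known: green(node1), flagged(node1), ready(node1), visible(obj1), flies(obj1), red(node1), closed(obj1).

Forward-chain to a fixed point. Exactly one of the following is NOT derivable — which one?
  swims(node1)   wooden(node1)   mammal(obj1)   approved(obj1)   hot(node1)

wooden(node1)

Round 1: R1 [IF visible(obj1) THEN approved(obj1)]; R2 [IF ready(node1) and closed(obj1) THEN swims(node1)]; R7 [IF flagged(node1) THEN mammal(obj1)]. New: approved(obj1), swims(node1), mammal(obj1).
Round 2: R4 [IF mammal(obj1) and swims(node1) THEN hot(node1)]. New: hot(node1).
Round 3: R5 [IF hot(node1) and red(node1) THEN locked(obj1)]. New: locked(obj1).
Round 4: R6 [IF flagged(node1) and locked(obj1) THEN active(node1)]. New: active(node1).
Derived: mammal(obj1) (round 1), approved(obj1) (round 1), swims(node1) (round 1), hot(node1) (round 2). wooden(node1) never appears in any round.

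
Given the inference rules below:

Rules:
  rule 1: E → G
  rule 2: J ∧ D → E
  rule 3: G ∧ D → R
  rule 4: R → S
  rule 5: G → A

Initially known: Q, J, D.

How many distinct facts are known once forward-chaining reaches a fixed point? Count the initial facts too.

Round 1: rule 2 [J ∧ D → E]. New: E.
Round 2: rule 1 [E → G]. New: G.
Round 3: rule 3 [G ∧ D → R]; rule 5 [G → A]. New: R, A.
Round 4: rule 4 [R → S]. New: S.
Closure: {A, D, E, G, J, Q, R, S} — 8 facts.

8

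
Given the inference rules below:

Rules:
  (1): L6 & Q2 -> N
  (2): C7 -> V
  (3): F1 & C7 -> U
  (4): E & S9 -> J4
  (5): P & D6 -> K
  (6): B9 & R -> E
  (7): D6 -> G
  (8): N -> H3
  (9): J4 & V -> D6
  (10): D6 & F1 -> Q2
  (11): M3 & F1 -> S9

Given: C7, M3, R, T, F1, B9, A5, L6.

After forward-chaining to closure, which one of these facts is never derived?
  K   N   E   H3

Round 1 — (2), (3), (6), (11), derive V, U, E, S9.
Round 2 — (4), derive J4.
Round 3 — (9), derive D6.
Round 4 — (7), (10), derive G, Q2.
Round 5 — (1), derive N.
Round 6 — (8), derive H3.
Derived: H3 (round 6), E (round 1), N (round 5). K never appears in any round.

K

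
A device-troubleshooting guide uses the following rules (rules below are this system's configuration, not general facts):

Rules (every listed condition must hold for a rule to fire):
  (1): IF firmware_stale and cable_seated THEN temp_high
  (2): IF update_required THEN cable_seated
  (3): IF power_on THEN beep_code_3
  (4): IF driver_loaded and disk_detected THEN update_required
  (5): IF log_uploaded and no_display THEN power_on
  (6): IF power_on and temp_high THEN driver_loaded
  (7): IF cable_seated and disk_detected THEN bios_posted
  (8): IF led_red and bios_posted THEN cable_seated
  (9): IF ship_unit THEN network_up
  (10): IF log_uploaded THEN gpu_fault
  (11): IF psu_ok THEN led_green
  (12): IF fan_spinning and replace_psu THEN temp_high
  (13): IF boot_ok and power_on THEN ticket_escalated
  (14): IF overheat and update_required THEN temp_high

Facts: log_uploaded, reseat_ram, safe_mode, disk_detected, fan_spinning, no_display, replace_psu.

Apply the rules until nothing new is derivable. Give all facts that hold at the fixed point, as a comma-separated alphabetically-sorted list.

Round 1 — (5), (10), (12), derive power_on, gpu_fault, temp_high.
Round 2 — (3), (6), derive beep_code_3, driver_loaded.
Round 3 — (4), derive update_required.
Round 4 — (2), derive cable_seated.
Round 5 — (7), derive bios_posted.

beep_code_3, bios_posted, cable_seated, disk_detected, driver_loaded, fan_spinning, gpu_fault, log_uploaded, no_display, power_on, replace_psu, reseat_ram, safe_mode, temp_high, update_required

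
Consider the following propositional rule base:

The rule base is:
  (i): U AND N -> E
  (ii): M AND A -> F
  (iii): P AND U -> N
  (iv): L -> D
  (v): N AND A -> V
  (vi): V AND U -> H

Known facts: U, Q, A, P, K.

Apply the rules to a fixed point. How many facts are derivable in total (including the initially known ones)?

9

Round 1: (iii) [P AND U -> N]. New: N.
Round 2: (i) [U AND N -> E]; (v) [N AND A -> V]. New: E, V.
Round 3: (vi) [V AND U -> H]. New: H.
Closure: {A, E, H, K, N, P, Q, U, V} — 9 facts.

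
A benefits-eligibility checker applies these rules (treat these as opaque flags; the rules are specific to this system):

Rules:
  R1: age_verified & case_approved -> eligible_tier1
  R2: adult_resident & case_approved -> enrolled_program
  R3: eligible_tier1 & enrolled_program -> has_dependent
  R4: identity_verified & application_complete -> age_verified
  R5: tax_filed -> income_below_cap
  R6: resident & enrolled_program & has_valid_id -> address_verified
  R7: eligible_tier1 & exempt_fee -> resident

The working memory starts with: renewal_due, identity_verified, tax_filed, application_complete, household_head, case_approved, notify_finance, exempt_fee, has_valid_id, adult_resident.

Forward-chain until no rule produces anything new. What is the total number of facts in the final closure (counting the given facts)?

17

Round 1: R2 [adult_resident & case_approved -> enrolled_program]; R4 [identity_verified & application_complete -> age_verified]; R5 [tax_filed -> income_below_cap]. Adds enrolled_program, age_verified, income_below_cap.
Round 2: R1 [age_verified & case_approved -> eligible_tier1]. Adds eligible_tier1.
Round 3: R3 [eligible_tier1 & enrolled_program -> has_dependent]; R7 [eligible_tier1 & exempt_fee -> resident]. Adds has_dependent, resident.
Round 4: R6 [resident & enrolled_program & has_valid_id -> address_verified]. Adds address_verified.
Closure: {address_verified, adult_resident, age_verified, application_complete, case_approved, eligible_tier1, enrolled_program, exempt_fee, has_dependent, has_valid_id, household_head, identity_verified, income_below_cap, notify_finance, renewal_due, resident, tax_filed} — 17 facts.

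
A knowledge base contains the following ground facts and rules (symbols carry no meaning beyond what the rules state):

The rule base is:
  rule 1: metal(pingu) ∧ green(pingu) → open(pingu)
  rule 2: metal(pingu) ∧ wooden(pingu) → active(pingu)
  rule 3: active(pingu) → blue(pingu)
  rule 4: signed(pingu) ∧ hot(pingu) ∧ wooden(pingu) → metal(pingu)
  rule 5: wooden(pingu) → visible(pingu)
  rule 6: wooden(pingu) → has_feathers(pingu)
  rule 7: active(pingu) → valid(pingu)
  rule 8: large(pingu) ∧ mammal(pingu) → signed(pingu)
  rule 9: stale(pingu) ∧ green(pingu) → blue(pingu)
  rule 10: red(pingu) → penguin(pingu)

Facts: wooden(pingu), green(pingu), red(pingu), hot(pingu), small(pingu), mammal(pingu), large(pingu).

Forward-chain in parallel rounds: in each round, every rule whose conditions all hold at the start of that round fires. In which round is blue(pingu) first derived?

4

Round 1: rule 5 [wooden(pingu) → visible(pingu)]; rule 6 [wooden(pingu) → has_feathers(pingu)]; rule 8 [large(pingu) ∧ mammal(pingu) → signed(pingu)]; rule 10 [red(pingu) → penguin(pingu)]. Adds visible(pingu), has_feathers(pingu), signed(pingu), penguin(pingu).
Round 2: rule 4 [signed(pingu) ∧ hot(pingu) ∧ wooden(pingu) → metal(pingu)]. Adds metal(pingu).
Round 3: rule 1 [metal(pingu) ∧ green(pingu) → open(pingu)]; rule 2 [metal(pingu) ∧ wooden(pingu) → active(pingu)]. Adds open(pingu), active(pingu).
Round 4: rule 3 [active(pingu) → blue(pingu)]; rule 7 [active(pingu) → valid(pingu)]. Adds blue(pingu), valid(pingu).
blue(pingu) first appears in round 4.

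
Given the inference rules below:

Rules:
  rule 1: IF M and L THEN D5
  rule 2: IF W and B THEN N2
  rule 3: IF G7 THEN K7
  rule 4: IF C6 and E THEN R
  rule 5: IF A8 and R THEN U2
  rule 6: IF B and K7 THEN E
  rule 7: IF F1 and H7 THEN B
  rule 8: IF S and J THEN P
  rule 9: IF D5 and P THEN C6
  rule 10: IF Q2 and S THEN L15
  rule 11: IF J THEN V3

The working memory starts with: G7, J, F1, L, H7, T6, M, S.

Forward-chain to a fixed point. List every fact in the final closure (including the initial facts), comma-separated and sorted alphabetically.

Round 1 — rule 1, rule 3, rule 7, rule 8, rule 11, derive D5, K7, B, P, V3.
Round 2 — rule 6, rule 9, derive E, C6.
Round 3 — rule 4, derive R.

B, C6, D5, E, F1, G7, H7, J, K7, L, M, P, R, S, T6, V3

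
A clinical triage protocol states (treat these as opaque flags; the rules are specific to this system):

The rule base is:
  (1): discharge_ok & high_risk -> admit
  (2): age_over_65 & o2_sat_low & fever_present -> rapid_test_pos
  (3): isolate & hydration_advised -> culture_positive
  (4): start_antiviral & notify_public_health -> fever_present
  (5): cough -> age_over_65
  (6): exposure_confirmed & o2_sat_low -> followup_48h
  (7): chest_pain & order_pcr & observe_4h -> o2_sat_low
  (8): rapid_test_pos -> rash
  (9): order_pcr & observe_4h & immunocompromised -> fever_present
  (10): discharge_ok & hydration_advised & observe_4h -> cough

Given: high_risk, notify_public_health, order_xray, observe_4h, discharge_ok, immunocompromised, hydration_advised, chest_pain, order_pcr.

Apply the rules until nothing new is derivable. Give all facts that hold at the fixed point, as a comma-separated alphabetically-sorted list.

Round 1 — (1), (7), (9), (10), derive admit, o2_sat_low, fever_present, cough.
Round 2 — (5), derive age_over_65.
Round 3 — (2), derive rapid_test_pos.
Round 4 — (8), derive rash.

admit, age_over_65, chest_pain, cough, discharge_ok, fever_present, high_risk, hydration_advised, immunocompromised, notify_public_health, o2_sat_low, observe_4h, order_pcr, order_xray, rapid_test_pos, rash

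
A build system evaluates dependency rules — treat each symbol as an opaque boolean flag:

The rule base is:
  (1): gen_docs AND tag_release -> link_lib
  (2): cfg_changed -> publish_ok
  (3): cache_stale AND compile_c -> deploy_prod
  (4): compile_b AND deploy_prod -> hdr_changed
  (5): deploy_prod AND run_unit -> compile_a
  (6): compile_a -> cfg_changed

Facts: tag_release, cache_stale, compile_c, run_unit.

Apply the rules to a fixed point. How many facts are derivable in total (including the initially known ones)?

[1] (3) [cache_stale AND compile_c -> deploy_prod]. ⇒ new: deploy_prod.
[2] (5) [deploy_prod AND run_unit -> compile_a]. ⇒ new: compile_a.
[3] (6) [compile_a -> cfg_changed]. ⇒ new: cfg_changed.
[4] (2) [cfg_changed -> publish_ok]. ⇒ new: publish_ok.
Closure: {cache_stale, cfg_changed, compile_a, compile_c, deploy_prod, publish_ok, run_unit, tag_release} — 8 facts.

8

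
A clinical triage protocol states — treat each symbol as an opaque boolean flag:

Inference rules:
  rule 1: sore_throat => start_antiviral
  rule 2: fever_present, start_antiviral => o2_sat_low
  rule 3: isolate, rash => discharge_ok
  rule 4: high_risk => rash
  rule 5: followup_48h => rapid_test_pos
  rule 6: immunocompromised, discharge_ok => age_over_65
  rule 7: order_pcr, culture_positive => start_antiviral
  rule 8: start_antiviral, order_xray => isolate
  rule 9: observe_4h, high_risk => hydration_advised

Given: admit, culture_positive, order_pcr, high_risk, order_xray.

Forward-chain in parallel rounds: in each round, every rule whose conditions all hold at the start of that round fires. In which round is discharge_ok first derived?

[1] rule 4 [high_risk => rash]; rule 7 [order_pcr, culture_positive => start_antiviral]. ⇒ new: rash, start_antiviral.
[2] rule 8 [start_antiviral, order_xray => isolate]. ⇒ new: isolate.
[3] rule 3 [isolate, rash => discharge_ok]. ⇒ new: discharge_ok.
discharge_ok first appears in round 3.

3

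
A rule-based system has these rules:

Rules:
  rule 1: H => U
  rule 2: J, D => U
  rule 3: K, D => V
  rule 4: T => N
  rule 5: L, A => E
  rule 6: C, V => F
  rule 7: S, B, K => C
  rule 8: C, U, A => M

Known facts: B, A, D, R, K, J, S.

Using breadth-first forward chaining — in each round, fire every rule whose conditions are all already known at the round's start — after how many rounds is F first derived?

2

[1] rule 2 [J, D => U]; rule 3 [K, D => V]; rule 7 [S, B, K => C]. ⇒ new: U, V, C.
[2] rule 6 [C, V => F]; rule 8 [C, U, A => M]. ⇒ new: F, M.
F first appears in round 2.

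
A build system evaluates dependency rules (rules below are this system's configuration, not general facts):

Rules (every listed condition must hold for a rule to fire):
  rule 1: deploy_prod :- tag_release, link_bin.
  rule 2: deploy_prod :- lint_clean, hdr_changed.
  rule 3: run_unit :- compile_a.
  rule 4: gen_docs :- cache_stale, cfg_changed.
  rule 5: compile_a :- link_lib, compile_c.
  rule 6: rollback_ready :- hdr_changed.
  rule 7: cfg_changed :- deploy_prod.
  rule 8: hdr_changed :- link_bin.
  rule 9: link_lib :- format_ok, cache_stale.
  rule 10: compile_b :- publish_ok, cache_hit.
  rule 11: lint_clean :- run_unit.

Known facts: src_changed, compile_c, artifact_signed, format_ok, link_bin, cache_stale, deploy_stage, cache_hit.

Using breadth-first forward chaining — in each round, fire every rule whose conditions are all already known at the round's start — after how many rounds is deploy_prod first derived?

Round 1: rule 8 [hdr_changed :- link_bin.]; rule 9 [link_lib :- format_ok, cache_stale.]. Adds hdr_changed, link_lib.
Round 2: rule 5 [compile_a :- link_lib, compile_c.]; rule 6 [rollback_ready :- hdr_changed.]. Adds compile_a, rollback_ready.
Round 3: rule 3 [run_unit :- compile_a.]. Adds run_unit.
Round 4: rule 11 [lint_clean :- run_unit.]. Adds lint_clean.
Round 5: rule 2 [deploy_prod :- lint_clean, hdr_changed.]. Adds deploy_prod.
deploy_prod first appears in round 5.

5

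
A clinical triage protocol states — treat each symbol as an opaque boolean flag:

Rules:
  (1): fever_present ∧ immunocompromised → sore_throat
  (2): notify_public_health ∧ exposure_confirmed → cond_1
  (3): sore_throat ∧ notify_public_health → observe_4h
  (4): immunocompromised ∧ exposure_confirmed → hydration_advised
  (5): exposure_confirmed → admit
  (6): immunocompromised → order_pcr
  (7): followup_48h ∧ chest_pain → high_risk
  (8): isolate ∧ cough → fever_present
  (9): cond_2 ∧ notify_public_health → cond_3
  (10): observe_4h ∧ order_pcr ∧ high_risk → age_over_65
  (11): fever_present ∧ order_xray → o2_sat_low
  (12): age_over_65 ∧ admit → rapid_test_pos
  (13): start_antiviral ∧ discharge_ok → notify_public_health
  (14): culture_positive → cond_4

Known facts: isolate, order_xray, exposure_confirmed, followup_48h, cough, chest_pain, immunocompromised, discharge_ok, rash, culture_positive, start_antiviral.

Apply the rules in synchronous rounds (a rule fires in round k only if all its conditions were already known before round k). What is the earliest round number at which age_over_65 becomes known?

Round 1 fires (4), (5), (6), (7), (8), (13), (14), giving hydration_advised, admit, order_pcr, high_risk, fever_present, notify_public_health, cond_4.
Round 2 fires (1), (2), (11), giving sore_throat, cond_1, o2_sat_low.
Round 3 fires (3), giving observe_4h.
Round 4 fires (10), giving age_over_65.
age_over_65 first appears in round 4.

4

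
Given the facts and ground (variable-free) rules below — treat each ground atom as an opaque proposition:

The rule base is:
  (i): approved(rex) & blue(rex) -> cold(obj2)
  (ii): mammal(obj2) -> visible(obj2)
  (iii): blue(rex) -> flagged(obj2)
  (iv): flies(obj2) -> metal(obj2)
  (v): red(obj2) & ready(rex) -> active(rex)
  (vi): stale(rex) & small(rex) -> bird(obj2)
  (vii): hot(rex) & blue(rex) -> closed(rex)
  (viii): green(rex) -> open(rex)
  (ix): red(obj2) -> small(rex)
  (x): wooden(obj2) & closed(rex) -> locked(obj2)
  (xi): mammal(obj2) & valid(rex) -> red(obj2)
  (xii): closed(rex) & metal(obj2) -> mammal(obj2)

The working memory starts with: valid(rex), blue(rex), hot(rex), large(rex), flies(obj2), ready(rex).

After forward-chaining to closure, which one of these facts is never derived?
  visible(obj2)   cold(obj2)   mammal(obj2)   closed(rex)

cold(obj2)

[1] (iii) [blue(rex) -> flagged(obj2)]; (iv) [flies(obj2) -> metal(obj2)]; (vii) [hot(rex) & blue(rex) -> closed(rex)]. ⇒ new: flagged(obj2), metal(obj2), closed(rex).
[2] (xii) [closed(rex) & metal(obj2) -> mammal(obj2)]. ⇒ new: mammal(obj2).
[3] (ii) [mammal(obj2) -> visible(obj2)]; (xi) [mammal(obj2) & valid(rex) -> red(obj2)]. ⇒ new: visible(obj2), red(obj2).
[4] (v) [red(obj2) & ready(rex) -> active(rex)]; (ix) [red(obj2) -> small(rex)]. ⇒ new: active(rex), small(rex).
Derived: mammal(obj2) (round 2), closed(rex) (round 1), visible(obj2) (round 3). cold(obj2) never appears in any round.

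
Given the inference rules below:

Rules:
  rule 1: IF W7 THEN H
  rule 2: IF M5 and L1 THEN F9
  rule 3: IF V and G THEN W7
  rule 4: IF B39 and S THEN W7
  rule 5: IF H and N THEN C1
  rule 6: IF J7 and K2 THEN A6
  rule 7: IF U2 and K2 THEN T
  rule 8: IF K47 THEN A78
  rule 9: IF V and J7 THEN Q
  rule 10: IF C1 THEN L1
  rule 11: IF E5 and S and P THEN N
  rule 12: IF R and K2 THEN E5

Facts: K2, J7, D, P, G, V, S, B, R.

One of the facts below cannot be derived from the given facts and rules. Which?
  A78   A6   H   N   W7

A78

Round 1: rule 3 [IF V and G THEN W7]; rule 6 [IF J7 and K2 THEN A6]; rule 9 [IF V and J7 THEN Q]; rule 12 [IF R and K2 THEN E5]. Adds W7, A6, Q, E5.
Round 2: rule 1 [IF W7 THEN H]; rule 11 [IF E5 and S and P THEN N]. Adds H, N.
Round 3: rule 5 [IF H and N THEN C1]. Adds C1.
Round 4: rule 10 [IF C1 THEN L1]. Adds L1.
Derived: A6 (round 1), N (round 2), W7 (round 1), H (round 2). A78 never appears in any round.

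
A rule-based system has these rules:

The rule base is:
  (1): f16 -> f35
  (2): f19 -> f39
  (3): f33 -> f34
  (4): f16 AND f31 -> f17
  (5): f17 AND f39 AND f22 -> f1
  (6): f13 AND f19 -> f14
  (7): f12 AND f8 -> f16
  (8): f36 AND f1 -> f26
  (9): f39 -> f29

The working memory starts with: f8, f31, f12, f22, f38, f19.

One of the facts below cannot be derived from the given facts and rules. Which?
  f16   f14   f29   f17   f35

Round 1 — (2), (7), derive f39, f16.
Round 2 — (1), (4), (9), derive f35, f17, f29.
Round 3 — (5), derive f1.
Derived: f29 (round 2), f35 (round 2), f17 (round 2), f16 (round 1). f14 never appears in any round.

f14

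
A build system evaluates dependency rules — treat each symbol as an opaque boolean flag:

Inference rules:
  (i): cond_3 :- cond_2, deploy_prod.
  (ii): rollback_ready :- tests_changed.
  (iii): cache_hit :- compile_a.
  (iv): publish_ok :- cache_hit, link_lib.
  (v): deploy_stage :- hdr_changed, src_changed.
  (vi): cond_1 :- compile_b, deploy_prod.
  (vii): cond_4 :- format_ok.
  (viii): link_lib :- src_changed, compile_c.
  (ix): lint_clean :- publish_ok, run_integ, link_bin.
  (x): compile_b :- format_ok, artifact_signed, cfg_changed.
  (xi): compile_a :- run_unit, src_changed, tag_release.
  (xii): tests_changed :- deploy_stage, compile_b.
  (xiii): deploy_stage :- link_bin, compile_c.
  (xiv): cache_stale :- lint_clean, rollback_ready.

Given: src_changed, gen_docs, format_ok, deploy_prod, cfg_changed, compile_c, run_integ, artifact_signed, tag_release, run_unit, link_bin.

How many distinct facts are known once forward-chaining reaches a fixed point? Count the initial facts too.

23

Round 1: (vii) [cond_4 :- format_ok.]; (viii) [link_lib :- src_changed, compile_c.]; (x) [compile_b :- format_ok, artifact_signed, cfg_changed.]; (xi) [compile_a :- run_unit, src_changed, tag_release.]; (xiii) [deploy_stage :- link_bin, compile_c.]. Adds cond_4, link_lib, compile_b, compile_a, deploy_stage.
Round 2: (iii) [cache_hit :- compile_a.]; (vi) [cond_1 :- compile_b, deploy_prod.]; (xii) [tests_changed :- deploy_stage, compile_b.]. Adds cache_hit, cond_1, tests_changed.
Round 3: (ii) [rollback_ready :- tests_changed.]; (iv) [publish_ok :- cache_hit, link_lib.]. Adds rollback_ready, publish_ok.
Round 4: (ix) [lint_clean :- publish_ok, run_integ, link_bin.]. Adds lint_clean.
Round 5: (xiv) [cache_stale :- lint_clean, rollback_ready.]. Adds cache_stale.
Closure: {artifact_signed, cache_hit, cache_stale, cfg_changed, compile_a, compile_b, compile_c, cond_1, cond_4, deploy_prod, deploy_stage, format_ok, gen_docs, link_bin, link_lib, lint_clean, publish_ok, rollback_ready, run_integ, run_unit, src_changed, tag_release, tests_changed} — 23 facts.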